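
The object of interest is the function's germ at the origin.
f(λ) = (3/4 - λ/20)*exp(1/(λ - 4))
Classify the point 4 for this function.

The exponent 1/(λ - (4)) has a pole at 4, so exp(1/(λ - (4))) takes every nonzero value near it: an essential singularity (not a pole of any order).

The point is an essential singularity.


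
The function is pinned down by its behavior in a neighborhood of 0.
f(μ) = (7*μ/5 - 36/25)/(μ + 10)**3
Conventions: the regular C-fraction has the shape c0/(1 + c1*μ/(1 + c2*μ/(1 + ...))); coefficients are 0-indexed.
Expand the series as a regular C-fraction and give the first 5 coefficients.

Taylor coefficients (expand at 0): a_0 = -9/6250, a_1 = 229/125000, a_2 = -633/1250000, a_3 = 123/1250000, a_4 = -101/6250000.
c0 = a_0 = -9/6250. Peel one level at a time: if S = 1 + c*μ/S' with S'(0) = 1, then c is the μ-coefficient of S and S' = c*μ/(S - 1).
S_1 = c0/f = 1 + (229/180)*μ + (41047/32400)*μ^2 + ...; c1 = 229/180.
S_2 = c1*μ/(S_1 - 1) = 1 + (-41047/41220)*μ + (119019/5244100)*μ^2 + ...; c2 = -41047/41220.
S_3 = c2*μ/(S_2 - 1) = 1 + (1071171/46998815)*μ + (64701513/84242810450)*μ^2 + ...; c3 = 1071171/46998815.
S_4 = c3*μ/(S_3 - 1) = 1 + (-1646294053/48853728930)*μ + ...; c4 = -1646294053/48853728930.

The regular C-fraction coefficients are [-9/6250, 229/180, -41047/41220, 1071171/46998815, -1646294053/48853728930].


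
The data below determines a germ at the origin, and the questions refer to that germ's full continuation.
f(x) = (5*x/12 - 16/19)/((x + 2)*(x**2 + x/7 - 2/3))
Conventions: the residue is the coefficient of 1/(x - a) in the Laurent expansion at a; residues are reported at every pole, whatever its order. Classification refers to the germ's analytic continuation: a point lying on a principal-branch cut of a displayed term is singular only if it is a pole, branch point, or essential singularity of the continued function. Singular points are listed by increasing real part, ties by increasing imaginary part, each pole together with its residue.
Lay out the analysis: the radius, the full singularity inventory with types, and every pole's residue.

Denominator factor (x + 2): pole of order 1 at -2, modulus 2.
Denominator factor (x**2 + x/7 - 2/3): discriminant 395/147, real irrational roots -1/14 + (1/42)*sqrt(1185) and -1/14 - (1/42)*sqrt(1185); poles of order 1, moduli -1/14 + (1/42)*sqrt(1185) and 1/14 + (1/42)*sqrt(1185).
The radius of convergence is the smallest modulus among the singular points: -1/14 + (1/42)*sqrt(1185).
At the order-1 pole -2 set g(x) = (x - (-2))*f(x) = (5*x/12 - 16/19)/(x**2 + x/7 - 2/3).
Simple pole: residue = g(a) at a = -2, which is -1337/2432.
The factor x**2 + x/7 - 2/3 splits as (x - a)(x - a') with a = -1/14 - (1/42)*sqrt(1185), a' = -1/14 + (1/42)*sqrt(1185). At the order-1 pole a set g(x) = (x - a)*f(x) = [(5*x/12 - 16/19)/(x + 2)] / (x - a').
Simple pole: residue = g(a) at a = -1/14 - (1/42)*sqrt(1185), which is 1337/4864 + (65737/5763840)*sqrt(1185).
The factor x**2 + x/7 - 2/3 splits as (x - a)(x - a') with a = -1/14 + (1/42)*sqrt(1185), a' = -1/14 - (1/42)*sqrt(1185). At the order-1 pole a set g(x) = (x - a)*f(x) = [(5*x/12 - 16/19)/(x + 2)] / (x - a').
Simple pole: residue = g(a) at a = -1/14 + (1/42)*sqrt(1185), which is 1337/4864 - (65737/5763840)*sqrt(1185).
List the singular points by increasing real part (a conjugate pair: the negative imaginary part first).

Radius of convergence at 0: -1/14 + (1/42)*sqrt(1185).
At -2: a pole of order 1; residue -1337/2432.
At -1/14 - (1/42)*sqrt(1185): a pole of order 1; residue 1337/4864 + (65737/5763840)*sqrt(1185).
At -1/14 + (1/42)*sqrt(1185): a pole of order 1; residue 1337/4864 - (65737/5763840)*sqrt(1185).


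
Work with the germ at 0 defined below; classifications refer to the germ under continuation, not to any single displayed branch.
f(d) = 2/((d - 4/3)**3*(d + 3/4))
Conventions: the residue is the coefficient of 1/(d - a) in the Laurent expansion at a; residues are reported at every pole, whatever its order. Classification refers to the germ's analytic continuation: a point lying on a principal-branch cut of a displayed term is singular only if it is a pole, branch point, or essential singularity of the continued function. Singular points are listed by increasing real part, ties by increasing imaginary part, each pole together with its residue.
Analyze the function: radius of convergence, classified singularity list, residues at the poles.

Denominator factor (d - 4/3)^3: pole of order 3 at 4/3, modulus 4/3.
Denominator factor (d + 3/4): pole of order 1 at -3/4, modulus 3/4.
The radius of convergence is the smallest modulus among the singular points: 3/4.
At the order-1 pole -3/4 set g(d) = (d - (-3/4))*f(d) = 2/(d - 4/3)**3.
Simple pole: residue = g(a) at a = -3/4, which is -3456/15625.
At the order-3 pole 4/3 set g(d) = (d - (4/3))^3*f(d) = 2/(d + 3/4).
Order-3 pole: residue = g''(a)/2; g''(4/3) = 6912/15625, so the residue is 3456/15625.
List the singular points by increasing real part (a conjugate pair: the negative imaginary part first).

Radius of convergence at 0: 3/4.
At -3/4: a pole of order 1; residue -3456/15625.
At 4/3: a pole of order 3; residue 3456/15625.


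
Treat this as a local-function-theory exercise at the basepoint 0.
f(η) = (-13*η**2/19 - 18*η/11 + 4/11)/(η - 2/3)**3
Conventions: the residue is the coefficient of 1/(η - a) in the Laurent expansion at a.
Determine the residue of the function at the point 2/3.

The residue is -13/19.

At the order-3 pole 2/3 set g(η) = (η - (2/3))^3*f(η) = -13*η**2/19 - 18*η/11 + 4/11.
Order-3 pole: residue = g''(a)/2; g''(2/3) = -26/19, so the residue is -13/19.


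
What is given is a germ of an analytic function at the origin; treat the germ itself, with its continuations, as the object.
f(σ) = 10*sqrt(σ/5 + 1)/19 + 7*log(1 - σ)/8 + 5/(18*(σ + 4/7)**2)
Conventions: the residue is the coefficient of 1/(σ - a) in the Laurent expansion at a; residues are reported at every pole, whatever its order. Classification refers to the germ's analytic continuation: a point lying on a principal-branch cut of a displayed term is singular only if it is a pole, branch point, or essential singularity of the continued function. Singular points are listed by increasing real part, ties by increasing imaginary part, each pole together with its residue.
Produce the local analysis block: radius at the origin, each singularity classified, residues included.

Radius of convergence at 0: 4/7.
At -5: an algebraic (square-root) branch point.
At -4/7: a pole of order 2; residue 0.
At 1: a logarithmic branch point.

Denominator factor (σ + 4/7)^2: pole of order 2 at -4/7, modulus 4/7.
Branch term (7/8)*log(1 - σ/(1)): its argument vanishes at σ = 1, a logarithmic branch point, modulus 1.
Branch term (10/19)*sqrt(1 - σ/(-5)): its argument vanishes at σ = -5, a square-root branch point, modulus 5.
The radius of convergence is the smallest modulus among the singular points: 4/7.
The branch terms are analytic at -4/7 and contribute nothing to the residue; only the rational part matters.
At the order-2 pole -4/7 set g(σ) = (σ - (-4/7))^2*(rational part) = 5/18.
Order-2 pole: residue = g'(a); g'(-4/7) = 0, so the residue is 0.
List the singular points by increasing real part (a conjugate pair: the negative imaginary part first).


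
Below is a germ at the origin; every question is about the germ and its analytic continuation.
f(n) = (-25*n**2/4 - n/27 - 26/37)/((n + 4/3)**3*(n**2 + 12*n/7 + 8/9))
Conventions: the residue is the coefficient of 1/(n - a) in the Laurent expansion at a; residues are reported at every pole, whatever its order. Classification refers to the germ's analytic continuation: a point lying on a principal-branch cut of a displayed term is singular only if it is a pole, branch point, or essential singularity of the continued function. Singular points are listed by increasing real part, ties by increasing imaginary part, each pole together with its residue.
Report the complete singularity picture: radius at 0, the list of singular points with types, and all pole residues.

Radius of convergence at 0: (2/3)*sqrt(2).
At -4/3: a pole of order 3; residue -19201/999.
At (-6/7) - ((2/21)*sqrt(17))*i: a pole of order 1; residue (19201/1998) + ((2047451/271728)*sqrt(17))*i.
At (-6/7) + ((2/21)*sqrt(17))*i: a pole of order 1; residue (19201/1998) - ((2047451/271728)*sqrt(17))*i.


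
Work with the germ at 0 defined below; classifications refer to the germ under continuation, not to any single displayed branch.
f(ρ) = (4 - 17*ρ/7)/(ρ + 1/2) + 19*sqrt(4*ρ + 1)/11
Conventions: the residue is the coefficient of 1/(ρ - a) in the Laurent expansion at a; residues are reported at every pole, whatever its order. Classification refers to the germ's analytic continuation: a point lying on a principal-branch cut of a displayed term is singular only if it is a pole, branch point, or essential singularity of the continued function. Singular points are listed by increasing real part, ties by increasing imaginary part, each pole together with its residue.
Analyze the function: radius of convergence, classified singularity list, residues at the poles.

Radius of convergence at 0: 1/4.
At -1/2: a pole of order 1; residue 73/14.
At -1/4: an algebraic (square-root) branch point.

Denominator factor (ρ + 1/2): pole of order 1 at -1/2, modulus 1/2.
Branch term (19/11)*sqrt(1 - ρ/(-1/4)): its argument vanishes at ρ = -1/4, a square-root branch point, modulus 1/4.
The radius of convergence is the smallest modulus among the singular points: 1/4.
The branch term is analytic at -1/2 and contributes nothing to the residue; only the rational part matters.
At the order-1 pole -1/2 set g(ρ) = (ρ - (-1/2))*(rational part) = 4 - 17*ρ/7.
Simple pole: residue = g(a) at a = -1/2, which is 73/14.
List the singular points by increasing real part (a conjugate pair: the negative imaginary part first).


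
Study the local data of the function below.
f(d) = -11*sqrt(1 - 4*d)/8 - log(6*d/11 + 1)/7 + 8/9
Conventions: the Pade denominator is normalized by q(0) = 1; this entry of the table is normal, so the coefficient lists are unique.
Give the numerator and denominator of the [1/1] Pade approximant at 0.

Taylor coefficients needed (expand at 0): a_0 = -35/72, a_1 = 823/308, a_2 = 9389/3388.
Write the denominator as Q(d) = 1 + q1*d. Requiring Q*f - P = O(d^3) with deg P <= 1 kills the coefficients of d^2..d^2 in Q*f:
  d^2: a_2 + q1*a_1 = 0, i.e. 9389/3388 + (823/308)*q1 = 0.
Solving this linear system: q1 = -9389/9053.
The numerator is Q*f truncated at degree 1: P0 = a_0 = -35/72; P1 = a_1 + q1*a_0 = 14492227/4562712.

The Pade approximant has numerator coefficients [-35/72, 14492227/4562712]; denominator coefficients [1, -9389/9053].


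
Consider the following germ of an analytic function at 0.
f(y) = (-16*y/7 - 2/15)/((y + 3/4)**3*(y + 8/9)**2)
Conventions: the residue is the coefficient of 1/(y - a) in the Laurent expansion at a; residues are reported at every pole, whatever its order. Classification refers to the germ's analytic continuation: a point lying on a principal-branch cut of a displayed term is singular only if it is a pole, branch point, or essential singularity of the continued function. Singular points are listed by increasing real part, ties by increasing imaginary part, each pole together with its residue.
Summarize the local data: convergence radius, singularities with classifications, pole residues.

Radius of convergence at 0: 3/4.
At -8/9: a pole of order 2; residue -45163008/3125.
At -3/4: a pole of order 3; residue 45163008/3125.

Denominator factor (y + 3/4)^3: pole of order 3 at -3/4, modulus 3/4.
Denominator factor (y + 8/9)^2: pole of order 2 at -8/9, modulus 8/9.
The radius of convergence is the smallest modulus among the singular points: 3/4.
At the order-2 pole -8/9 set g(y) = (y - (-8/9))^2*f(y) = (-16*y/7 - 2/15)/(y + 3/4)**3.
Order-2 pole: residue = g'(a); g'(-8/9) = -45163008/3125, so the residue is -45163008/3125.
At the order-3 pole -3/4 set g(y) = (y - (-3/4))^3*f(y) = (-16*y/7 - 2/15)/(y + 8/9)**2.
Order-3 pole: residue = g''(a)/2; g''(-3/4) = 90326016/3125, so the residue is 45163008/3125.
List the singular points by increasing real part (a conjugate pair: the negative imaginary part first).


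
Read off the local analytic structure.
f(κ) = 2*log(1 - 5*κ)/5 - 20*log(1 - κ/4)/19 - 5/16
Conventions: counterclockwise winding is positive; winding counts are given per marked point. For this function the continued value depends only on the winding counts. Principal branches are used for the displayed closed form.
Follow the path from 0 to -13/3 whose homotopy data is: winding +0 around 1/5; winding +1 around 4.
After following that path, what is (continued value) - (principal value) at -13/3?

Continued minus principal equals -(40/19)*pi*i.

The rational part is single-valued and drops out of the difference; each branch term changes only by its own monodromy.
(-20/19)*log(1 - κ/(4)): each positive loop around 4 adds 2*pi*i to the log, so winding +1 contributes (-20/19)*(1)*2*pi*i = -(40/19)*pi*i.
(2/5)*log(1 - κ/(1/5)): winding 0 around 1/5, so this term returns to its principal value, contribution 0.
Summing the contributions at κ = -13/3 gives -(40/19)*pi*i.


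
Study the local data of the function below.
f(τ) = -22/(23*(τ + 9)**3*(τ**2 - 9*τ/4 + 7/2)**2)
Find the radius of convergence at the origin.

Denominator factor (τ + 9)^3: pole of order 3 at -9, modulus 9.
Denominator factor (τ**2 - 9*τ/4 + 7/2)^2: discriminant -143/16, complex-conjugate roots (9/8) + ((1/8)*sqrt(143))*i and (9/8) - ((1/8)*sqrt(143))*i; poles of order 2, moduli (1/2)*sqrt(14) and (1/2)*sqrt(14).
The radius of convergence is the smallest modulus among the singular points: (1/2)*sqrt(14).

The radius of convergence is (1/2)*sqrt(14).


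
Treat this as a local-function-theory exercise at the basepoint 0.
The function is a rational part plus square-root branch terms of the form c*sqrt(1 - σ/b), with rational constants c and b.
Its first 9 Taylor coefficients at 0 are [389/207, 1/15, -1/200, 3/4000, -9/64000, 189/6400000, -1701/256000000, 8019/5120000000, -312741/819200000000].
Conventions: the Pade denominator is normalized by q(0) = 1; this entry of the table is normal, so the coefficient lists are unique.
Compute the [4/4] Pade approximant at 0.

The Pade approximant has numerator coefficients [389/207, 969/920, 6939/36800, 1719/147200, 81/471040]; denominator coefficients [1, 21/40, 27/320, 27/6400, 81/2560000].

Taylor coefficients needed (read off): a_0 = 389/207, a_1 = 1/15, a_2 = -1/200, a_3 = 3/4000, a_4 = -9/64000, a_5 = 189/6400000, a_6 = -1701/256000000, a_7 = 8019/5120000000, a_8 = -312741/819200000000.
Write the denominator as Q(σ) = 1 + q1*σ + q2*σ^2 + q3*σ^3 + q4*σ^4. Requiring Q*f - P = O(σ^9) with deg P <= 4 kills the coefficients of σ^5..σ^8 in Q*f:
  σ^5: a_5 + q1*a_4 + q2*a_3 + q3*a_2 + q4*a_1 = 0, i.e. 189/6400000 + (-9/64000)*q1 + (3/4000)*q2 + (-1/200)*q3 + (1/15)*q4 = 0.
  σ^6: a_6 + q1*a_5 + q2*a_4 + q3*a_3 + q4*a_2 = 0, i.e. -1701/256000000 + (189/6400000)*q1 + (-9/64000)*q2 + (3/4000)*q3 + (-1/200)*q4 = 0.
  σ^7: a_7 + q1*a_6 + q2*a_5 + q3*a_4 + q4*a_3 = 0, i.e. 8019/5120000000 + (-1701/256000000)*q1 + (189/6400000)*q2 + (-9/64000)*q3 + (3/4000)*q4 = 0.
  σ^8: a_8 + q1*a_7 + q2*a_6 + q3*a_5 + q4*a_4 = 0, i.e. -312741/819200000000 + (8019/5120000000)*q1 + (-1701/256000000)*q2 + (189/6400000)*q3 + (-9/64000)*q4 = 0.
Solving this linear system: q1 = 21/40, q2 = 27/320, q3 = 27/6400, q4 = 81/2560000.
The numerator is Q*f truncated at degree 4: P0 = a_0 = 389/207; P1 = a_1 + q1*a_0 = 969/920; P2 = a_2 + q1*a_1 + q2*a_0 = 6939/36800; P3 = a_3 + q1*a_2 + q2*a_1 + q3*a_0 = 1719/147200; P4 = a_4 + q1*a_3 + q2*a_2 + q3*a_1 + q4*a_0 = 81/471040.


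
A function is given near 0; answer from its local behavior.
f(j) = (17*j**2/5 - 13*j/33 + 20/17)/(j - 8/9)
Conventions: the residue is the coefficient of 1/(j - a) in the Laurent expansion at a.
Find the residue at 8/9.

The residue is 266036/75735.

At the order-1 pole 8/9 set g(j) = (j - (8/9))*f(j) = 17*j**2/5 - 13*j/33 + 20/17.
Simple pole: residue = g(a) at a = 8/9, which is 266036/75735.


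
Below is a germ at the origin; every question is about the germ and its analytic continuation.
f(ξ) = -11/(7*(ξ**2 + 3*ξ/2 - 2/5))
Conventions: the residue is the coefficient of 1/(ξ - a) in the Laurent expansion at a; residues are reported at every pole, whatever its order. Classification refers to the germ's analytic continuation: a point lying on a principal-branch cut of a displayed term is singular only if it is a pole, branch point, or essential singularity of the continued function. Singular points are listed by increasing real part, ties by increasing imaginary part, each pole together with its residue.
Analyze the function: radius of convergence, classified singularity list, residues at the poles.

Denominator factor (ξ**2 + 3*ξ/2 - 2/5): discriminant 77/20, real irrational roots -3/4 + (1/20)*sqrt(385) and -3/4 - (1/20)*sqrt(385); poles of order 1, moduli -3/4 + (1/20)*sqrt(385) and 3/4 + (1/20)*sqrt(385).
The radius of convergence is the smallest modulus among the singular points: -3/4 + (1/20)*sqrt(385).
The factor ξ**2 + 3*ξ/2 - 2/5 splits as (ξ - a)(ξ - a') with a = -3/4 - (1/20)*sqrt(385), a' = -3/4 + (1/20)*sqrt(385). At the order-1 pole a set g(ξ) = (ξ - a)*f(ξ) = [-11/7] / (ξ - a').
Simple pole: residue = g(a) at a = -3/4 - (1/20)*sqrt(385), which is (2/49)*sqrt(385).
The factor ξ**2 + 3*ξ/2 - 2/5 splits as (ξ - a)(ξ - a') with a = -3/4 + (1/20)*sqrt(385), a' = -3/4 - (1/20)*sqrt(385). At the order-1 pole a set g(ξ) = (ξ - a)*f(ξ) = [-11/7] / (ξ - a').
Simple pole: residue = g(a) at a = -3/4 + (1/20)*sqrt(385), which is -(2/49)*sqrt(385).
List the singular points by increasing real part (a conjugate pair: the negative imaginary part first).

Radius of convergence at 0: -3/4 + (1/20)*sqrt(385).
At -3/4 - (1/20)*sqrt(385): a pole of order 1; residue (2/49)*sqrt(385).
At -3/4 + (1/20)*sqrt(385): a pole of order 1; residue -(2/49)*sqrt(385).


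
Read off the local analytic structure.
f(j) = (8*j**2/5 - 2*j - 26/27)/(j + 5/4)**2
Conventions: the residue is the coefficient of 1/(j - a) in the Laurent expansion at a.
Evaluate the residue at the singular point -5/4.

At the order-2 pole -5/4 set g(j) = (j - (-5/4))^2*f(j) = 8*j**2/5 - 2*j - 26/27.
Order-2 pole: residue = g'(a); g'(-5/4) = -6, so the residue is -6.

The residue is -6.


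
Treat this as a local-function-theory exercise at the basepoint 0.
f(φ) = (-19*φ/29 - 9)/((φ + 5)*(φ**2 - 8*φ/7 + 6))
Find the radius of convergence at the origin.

Denominator factor (φ + 5): pole of order 1 at -5, modulus 5.
Denominator factor (φ**2 - 8*φ/7 + 6): discriminant -1112/49, complex-conjugate roots (4/7) + ((1/7)*sqrt(278))*i and (4/7) - ((1/7)*sqrt(278))*i; poles of order 1, moduli sqrt(6) and sqrt(6).
The radius of convergence is the smallest modulus among the singular points: sqrt(6).

The radius of convergence is sqrt(6).


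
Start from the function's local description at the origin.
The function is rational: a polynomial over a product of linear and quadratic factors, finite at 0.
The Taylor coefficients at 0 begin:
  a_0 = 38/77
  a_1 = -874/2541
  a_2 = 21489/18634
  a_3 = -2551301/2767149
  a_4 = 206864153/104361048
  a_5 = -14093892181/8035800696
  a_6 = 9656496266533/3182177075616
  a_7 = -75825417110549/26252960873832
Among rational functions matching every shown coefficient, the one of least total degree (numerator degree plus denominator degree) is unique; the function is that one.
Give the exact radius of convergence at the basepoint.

The radius of convergence is -1/12 + (1/12)*sqrt(145).

No rational of total degree below 5 reproduces all 8 coefficients; solving the [0/5] Pade equations on them gives f(d) = 19/(14*(d + 11/4)*(d**2 - d/6 - 1)**2), whose expansion matches every shown term.
Denominator factor (d**2 - d/6 - 1)^2: discriminant 145/36, real irrational roots 1/12 + (1/12)*sqrt(145) and 1/12 - (1/12)*sqrt(145); poles of order 2, moduli 1/12 + (1/12)*sqrt(145) and -1/12 + (1/12)*sqrt(145).
Denominator factor (d + 11/4): pole of order 1 at -11/4, modulus 11/4.
The radius of convergence is the smallest modulus among the singular points: -1/12 + (1/12)*sqrt(145).


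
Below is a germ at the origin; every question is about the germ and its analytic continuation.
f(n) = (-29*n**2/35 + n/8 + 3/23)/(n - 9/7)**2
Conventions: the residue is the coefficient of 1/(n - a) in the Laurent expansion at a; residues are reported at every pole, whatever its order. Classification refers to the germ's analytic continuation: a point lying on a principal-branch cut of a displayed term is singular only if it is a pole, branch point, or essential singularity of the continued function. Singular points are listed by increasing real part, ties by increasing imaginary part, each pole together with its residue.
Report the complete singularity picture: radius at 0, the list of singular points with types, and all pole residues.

Denominator factor (n - 9/7)^2: pole of order 2 at 9/7, modulus 9/7.
The radius of convergence is the smallest modulus among the singular points: 9/7.
At the order-2 pole 9/7 set g(n) = (n - (9/7))^2*f(n) = -29*n**2/35 + n/8 + 3/23.
Order-2 pole: residue = g'(a); g'(9/7) = -3931/1960, so the residue is -3931/1960.

Radius of convergence at 0: 9/7.
At 9/7: a pole of order 2; residue -3931/1960.


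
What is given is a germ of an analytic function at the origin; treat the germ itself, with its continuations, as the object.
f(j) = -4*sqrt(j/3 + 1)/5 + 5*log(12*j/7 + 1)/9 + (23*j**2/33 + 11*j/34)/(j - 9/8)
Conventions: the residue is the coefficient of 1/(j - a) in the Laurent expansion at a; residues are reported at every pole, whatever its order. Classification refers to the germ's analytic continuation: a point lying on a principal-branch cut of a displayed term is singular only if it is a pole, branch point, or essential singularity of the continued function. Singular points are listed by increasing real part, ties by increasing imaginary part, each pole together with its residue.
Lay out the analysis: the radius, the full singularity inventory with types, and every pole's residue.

Radius of convergence at 0: 7/12.
At -3: an algebraic (square-root) branch point.
At -7/12: a logarithmic branch point.
At 9/8: a pole of order 1; residue 14913/11968.

Denominator factor (j - 9/8): pole of order 1 at 9/8, modulus 9/8.
Branch term (-4/5)*sqrt(1 - j/(-3)): its argument vanishes at j = -3, a square-root branch point, modulus 3.
Branch term (5/9)*log(1 - j/(-7/12)): its argument vanishes at j = -7/12, a logarithmic branch point, modulus 7/12.
The radius of convergence is the smallest modulus among the singular points: 7/12.
The branch terms are analytic at 9/8 and contribute nothing to the residue; only the rational part matters.
At the order-1 pole 9/8 set g(j) = (j - (9/8))*(rational part) = 23*j**2/33 + 11*j/34.
Simple pole: residue = g(a) at a = 9/8, which is 14913/11968.
List the singular points by increasing real part (a conjugate pair: the negative imaginary part first).


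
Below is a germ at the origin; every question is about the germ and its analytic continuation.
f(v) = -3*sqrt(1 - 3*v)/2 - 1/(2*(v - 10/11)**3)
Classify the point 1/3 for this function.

The term (-3/2)*sqrt(1 - v/(1/3)) has argument 1 - 1/3/(1/3) = 0 at 1/3: a square-root (algebraic, two-sheeted) branch point; the remaining terms are analytic or single-valued there.

The point is an algebraic (square-root) branch point.


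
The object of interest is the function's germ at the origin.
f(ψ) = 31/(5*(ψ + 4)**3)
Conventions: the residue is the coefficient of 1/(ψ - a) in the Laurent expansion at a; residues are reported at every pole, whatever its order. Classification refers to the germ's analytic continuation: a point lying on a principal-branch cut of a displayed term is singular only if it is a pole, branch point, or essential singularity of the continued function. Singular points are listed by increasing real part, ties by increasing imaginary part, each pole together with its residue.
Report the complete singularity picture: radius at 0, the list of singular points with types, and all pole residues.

Denominator factor (ψ + 4)^3: pole of order 3 at -4, modulus 4.
The radius of convergence is the smallest modulus among the singular points: 4.
At the order-3 pole -4 set g(ψ) = (ψ - (-4))^3*f(ψ) = 31/5.
Order-3 pole: residue = g''(a)/2; g''(-4) = 0, so the residue is 0.

Radius of convergence at 0: 4.
At -4: a pole of order 3; residue 0.


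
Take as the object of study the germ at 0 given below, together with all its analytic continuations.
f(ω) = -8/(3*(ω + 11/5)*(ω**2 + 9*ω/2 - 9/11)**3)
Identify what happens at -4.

Denominator factors: ω**2 + 9*ω/2 - 9/11 = -31/11 at ω = -4; ω + 11/5 = -9/5 at ω = -4 — none vanishes.
So the germ continues analytically to -4.

The point is a regular point.


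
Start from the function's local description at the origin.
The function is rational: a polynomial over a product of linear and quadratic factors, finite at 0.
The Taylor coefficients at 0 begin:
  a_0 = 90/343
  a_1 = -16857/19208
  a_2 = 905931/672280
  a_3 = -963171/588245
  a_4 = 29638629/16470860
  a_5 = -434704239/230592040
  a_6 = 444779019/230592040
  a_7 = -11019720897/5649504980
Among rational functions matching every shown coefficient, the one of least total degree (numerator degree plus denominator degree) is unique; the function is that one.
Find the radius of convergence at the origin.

No rational of total degree below 5 reproduces all 8 coefficients; solving the [2/3] Pade equations on them gives f(z) = (-z**2/20 - 17*z/8 + 10/7)/((z + 1)*(z + 7/3)**2), whose expansion matches every shown term.
Denominator factor (z + 1): pole of order 1 at -1, modulus 1.
Denominator factor (z + 7/3)^2: pole of order 2 at -7/3, modulus 7/3.
The radius of convergence is the smallest modulus among the singular points: 1.

The radius of convergence is 1.


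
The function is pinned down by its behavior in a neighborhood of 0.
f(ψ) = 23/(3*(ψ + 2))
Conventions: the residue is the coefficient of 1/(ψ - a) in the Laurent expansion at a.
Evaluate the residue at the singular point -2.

The residue is 23/3.

At the order-1 pole -2 set g(ψ) = (ψ - (-2))*f(ψ) = 23/3.
Simple pole: residue = g(a) at a = -2, which is 23/3.


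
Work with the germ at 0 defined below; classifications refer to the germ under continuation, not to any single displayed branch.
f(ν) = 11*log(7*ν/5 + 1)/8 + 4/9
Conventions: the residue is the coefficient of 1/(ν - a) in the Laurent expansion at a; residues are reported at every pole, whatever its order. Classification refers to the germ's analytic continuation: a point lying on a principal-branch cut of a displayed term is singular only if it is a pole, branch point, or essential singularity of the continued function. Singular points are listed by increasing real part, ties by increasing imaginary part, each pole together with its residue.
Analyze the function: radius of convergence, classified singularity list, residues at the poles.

Branch term (11/8)*log(1 - ν/(-5/7)): its argument vanishes at ν = -5/7, a logarithmic branch point, modulus 5/7.
The radius of convergence is the smallest modulus among the singular points: 5/7.

Radius of convergence at 0: 5/7.
At -5/7: a logarithmic branch point.


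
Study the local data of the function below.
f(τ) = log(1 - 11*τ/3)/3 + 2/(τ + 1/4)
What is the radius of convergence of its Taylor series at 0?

Denominator factor (τ + 1/4): pole of order 1 at -1/4, modulus 1/4.
Branch term (1/3)*log(1 - τ/(3/11)): its argument vanishes at τ = 3/11, a logarithmic branch point, modulus 3/11.
The radius of convergence is the smallest modulus among the singular points: 1/4.

The radius of convergence is 1/4.


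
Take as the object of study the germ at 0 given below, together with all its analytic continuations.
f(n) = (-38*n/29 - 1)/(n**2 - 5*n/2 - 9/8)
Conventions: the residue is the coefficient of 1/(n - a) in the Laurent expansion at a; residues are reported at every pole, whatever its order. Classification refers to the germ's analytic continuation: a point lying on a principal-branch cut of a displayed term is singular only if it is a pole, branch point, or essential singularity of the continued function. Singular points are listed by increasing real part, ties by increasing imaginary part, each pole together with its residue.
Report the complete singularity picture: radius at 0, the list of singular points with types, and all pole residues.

Denominator factor (n**2 - 5*n/2 - 9/8): discriminant 43/4, real irrational roots 5/4 + (1/4)*sqrt(43) and 5/4 - (1/4)*sqrt(43); poles of order 1, moduli 5/4 + (1/4)*sqrt(43) and -5/4 + (1/4)*sqrt(43).
The radius of convergence is the smallest modulus among the singular points: -5/4 + (1/4)*sqrt(43).
The factor n**2 - 5*n/2 - 9/8 splits as (n - a)(n - a') with a = 5/4 - (1/4)*sqrt(43), a' = 5/4 + (1/4)*sqrt(43). At the order-1 pole a set g(n) = (n - a)*f(n) = [-38*n/29 - 1] / (n - a').
Simple pole: residue = g(a) at a = 5/4 - (1/4)*sqrt(43), which is -19/29 + (153/1247)*sqrt(43).
The factor n**2 - 5*n/2 - 9/8 splits as (n - a)(n - a') with a = 5/4 + (1/4)*sqrt(43), a' = 5/4 - (1/4)*sqrt(43). At the order-1 pole a set g(n) = (n - a)*f(n) = [-38*n/29 - 1] / (n - a').
Simple pole: residue = g(a) at a = 5/4 + (1/4)*sqrt(43), which is -19/29 - (153/1247)*sqrt(43).
List the singular points by increasing real part (a conjugate pair: the negative imaginary part first).

Radius of convergence at 0: -5/4 + (1/4)*sqrt(43).
At 5/4 - (1/4)*sqrt(43): a pole of order 1; residue -19/29 + (153/1247)*sqrt(43).
At 5/4 + (1/4)*sqrt(43): a pole of order 1; residue -19/29 - (153/1247)*sqrt(43).


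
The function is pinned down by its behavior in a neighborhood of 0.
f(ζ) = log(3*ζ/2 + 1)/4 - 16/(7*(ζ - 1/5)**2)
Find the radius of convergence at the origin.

The radius of convergence is 1/5.

Denominator factor (ζ - 1/5)^2: pole of order 2 at 1/5, modulus 1/5.
Branch term (1/4)*log(1 - ζ/(-2/3)): its argument vanishes at ζ = -2/3, a logarithmic branch point, modulus 2/3.
The radius of convergence is the smallest modulus among the singular points: 1/5.


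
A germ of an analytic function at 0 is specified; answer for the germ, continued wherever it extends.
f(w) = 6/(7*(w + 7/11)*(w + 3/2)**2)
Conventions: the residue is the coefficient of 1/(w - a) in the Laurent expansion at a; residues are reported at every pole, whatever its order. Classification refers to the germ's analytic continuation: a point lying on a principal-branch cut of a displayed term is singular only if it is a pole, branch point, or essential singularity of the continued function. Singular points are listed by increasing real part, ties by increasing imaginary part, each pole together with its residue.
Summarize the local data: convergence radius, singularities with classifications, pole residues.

Radius of convergence at 0: 7/11.
At -3/2: a pole of order 2; residue -2904/2527.
At -7/11: a pole of order 1; residue 2904/2527.

Denominator factor (w + 7/11): pole of order 1 at -7/11, modulus 7/11.
Denominator factor (w + 3/2)^2: pole of order 2 at -3/2, modulus 3/2.
The radius of convergence is the smallest modulus among the singular points: 7/11.
At the order-2 pole -3/2 set g(w) = (w - (-3/2))^2*f(w) = 6/(7*(w + 7/11)).
Order-2 pole: residue = g'(a); g'(-3/2) = -2904/2527, so the residue is -2904/2527.
At the order-1 pole -7/11 set g(w) = (w - (-7/11))*f(w) = 6/(7*(w + 3/2)**2).
Simple pole: residue = g(a) at a = -7/11, which is 2904/2527.
List the singular points by increasing real part (a conjugate pair: the negative imaginary part first).


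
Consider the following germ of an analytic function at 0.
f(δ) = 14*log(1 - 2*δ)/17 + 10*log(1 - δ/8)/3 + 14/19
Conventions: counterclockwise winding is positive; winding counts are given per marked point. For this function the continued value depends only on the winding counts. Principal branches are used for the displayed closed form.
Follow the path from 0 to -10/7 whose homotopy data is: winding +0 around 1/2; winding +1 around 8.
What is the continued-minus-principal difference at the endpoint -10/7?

Continued minus principal equals (20/3)*pi*i.

The rational part is single-valued and drops out of the difference; each branch term changes only by its own monodromy.
(14/17)*log(1 - δ/(1/2)): winding 0 around 1/2, so this term returns to its principal value, contribution 0.
(10/3)*log(1 - δ/(8)): each positive loop around 8 adds 2*pi*i to the log, so winding +1 contributes (10/3)*(1)*2*pi*i = (20/3)*pi*i.
Summing the contributions at δ = -10/7 gives (20/3)*pi*i.


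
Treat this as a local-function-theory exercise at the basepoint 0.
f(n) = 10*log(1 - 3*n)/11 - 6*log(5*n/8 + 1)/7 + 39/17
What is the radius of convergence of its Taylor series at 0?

Branch term (10/11)*log(1 - n/(1/3)): its argument vanishes at n = 1/3, a logarithmic branch point, modulus 1/3.
Branch term (-6/7)*log(1 - n/(-8/5)): its argument vanishes at n = -8/5, a logarithmic branch point, modulus 8/5.
The radius of convergence is the smallest modulus among the singular points: 1/3.

The radius of convergence is 1/3.


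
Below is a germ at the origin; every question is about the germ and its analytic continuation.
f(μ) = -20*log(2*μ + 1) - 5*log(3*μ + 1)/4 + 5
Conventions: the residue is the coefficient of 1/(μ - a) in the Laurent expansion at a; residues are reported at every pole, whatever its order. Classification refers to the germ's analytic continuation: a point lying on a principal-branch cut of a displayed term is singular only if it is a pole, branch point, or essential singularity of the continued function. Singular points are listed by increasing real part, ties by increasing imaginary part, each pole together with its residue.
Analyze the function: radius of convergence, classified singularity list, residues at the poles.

Radius of convergence at 0: 1/3.
At -1/2: a logarithmic branch point.
At -1/3: a logarithmic branch point.

Branch term (-20)*log(1 - μ/(-1/2)): its argument vanishes at μ = -1/2, a logarithmic branch point, modulus 1/2.
Branch term (-5/4)*log(1 - μ/(-1/3)): its argument vanishes at μ = -1/3, a logarithmic branch point, modulus 1/3.
The radius of convergence is the smallest modulus among the singular points: 1/3.
List the singular points by increasing real part (a conjugate pair: the negative imaginary part first).


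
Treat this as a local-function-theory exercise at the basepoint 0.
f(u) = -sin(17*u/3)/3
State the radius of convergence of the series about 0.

The radius of convergence is infinite.

The factor -sin(17*u/3) is entire and contributes no finite singular point.
The polynomial part has no poles.
No finite singular points: the Taylor series at 0 converges everywhere.


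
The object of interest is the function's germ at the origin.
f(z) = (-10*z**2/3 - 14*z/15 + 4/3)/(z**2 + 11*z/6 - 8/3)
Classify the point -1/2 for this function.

Denominator factors: z**2 + 11*z/6 - 8/3 = -10/3 at z = -1/2 — none vanishes.
So the germ continues analytically to -1/2.

The point is a regular point.


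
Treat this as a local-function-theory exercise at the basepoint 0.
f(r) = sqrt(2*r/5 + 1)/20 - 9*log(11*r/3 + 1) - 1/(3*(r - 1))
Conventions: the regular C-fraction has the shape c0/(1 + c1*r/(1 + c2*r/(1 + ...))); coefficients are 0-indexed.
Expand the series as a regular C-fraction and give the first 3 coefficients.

The regular C-fraction coefficients are [23/60, 9797/115, -187764987/2253310].

Taylor coefficients (expand at 0): a_0 = 23/60, a_1 = -9797/300, a_2 = 182497/3000.
c0 = a_0 = 23/60. Peel one level at a time: if S = 1 + c*r/S' with S'(0) = 1, then c is the r-coefficient of S and S' = c*r/(S - 1).
S_1 = c0/f = 1 + (9797/115)*r + (187764987/26450)*r^2 + ...; c1 = 9797/115.
S_2 = c1*r/(S_1 - 1) = 1 + (-187764987/2253310)*r + ...; c2 = -187764987/2253310.


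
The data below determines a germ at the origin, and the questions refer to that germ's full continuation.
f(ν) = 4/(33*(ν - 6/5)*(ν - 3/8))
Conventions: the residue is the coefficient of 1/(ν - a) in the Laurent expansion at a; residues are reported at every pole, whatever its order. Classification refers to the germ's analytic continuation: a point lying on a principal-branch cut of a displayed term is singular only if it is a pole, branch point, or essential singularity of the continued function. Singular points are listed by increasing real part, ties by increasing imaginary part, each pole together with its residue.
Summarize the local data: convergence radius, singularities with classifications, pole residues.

Radius of convergence at 0: 3/8.
At 3/8: a pole of order 1; residue -160/1089.
At 6/5: a pole of order 1; residue 160/1089.

Denominator factor (ν - 6/5): pole of order 1 at 6/5, modulus 6/5.
Denominator factor (ν - 3/8): pole of order 1 at 3/8, modulus 3/8.
The radius of convergence is the smallest modulus among the singular points: 3/8.
At the order-1 pole 3/8 set g(ν) = (ν - (3/8))*f(ν) = 4/(33*(ν - 6/5)).
Simple pole: residue = g(a) at a = 3/8, which is -160/1089.
At the order-1 pole 6/5 set g(ν) = (ν - (6/5))*f(ν) = 4/(33*(ν - 3/8)).
Simple pole: residue = g(a) at a = 6/5, which is 160/1089.
List the singular points by increasing real part (a conjugate pair: the negative imaginary part first).


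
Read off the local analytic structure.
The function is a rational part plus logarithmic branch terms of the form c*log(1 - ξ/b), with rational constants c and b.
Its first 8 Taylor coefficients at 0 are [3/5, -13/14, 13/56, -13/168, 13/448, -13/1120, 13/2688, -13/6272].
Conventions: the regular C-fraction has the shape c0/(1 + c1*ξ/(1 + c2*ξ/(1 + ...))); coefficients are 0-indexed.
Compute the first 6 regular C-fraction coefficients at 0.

The regular C-fraction coefficients are [3/5, 65/42, -109/84, -7/436, 29/109, 109/1740].

Taylor coefficients (read off): a_0 = 3/5, a_1 = -13/14, a_2 = 13/56, a_3 = -13/168, a_4 = 13/448, a_5 = -13/1120.
c0 = a_0 = 3/5. Peel one level at a time: if S = 1 + c*ξ/S' with S'(0) = 1, then c is the ξ-coefficient of S and S' = c*ξ/(S - 1).
S_1 = c0/f = 1 + (65/42)*ξ + (7085/3528)*ξ^2 + ...; c1 = 65/42.
S_2 = c1*ξ/(S_1 - 1) = 1 + (-109/84)*ξ + (-1/48)*ξ^2 + ...; c2 = -109/84.
S_3 = c2*ξ/(S_2 - 1) = 1 + (-7/436)*ξ + (203/47524)*ξ^2 + ...; c3 = -7/436.
S_4 = c3*ξ/(S_3 - 1) = 1 + (29/109)*ξ + (-1/60)*ξ^2 + ...; c4 = 29/109.
S_5 = c4*ξ/(S_4 - 1) = 1 + (109/1740)*ξ + ...; c5 = 109/1740.


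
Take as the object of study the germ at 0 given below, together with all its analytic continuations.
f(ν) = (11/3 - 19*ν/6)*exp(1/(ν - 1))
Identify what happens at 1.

The exponent 1/(ν - (1)) has a pole at 1, so exp(1/(ν - (1))) takes every nonzero value near it: an essential singularity (not a pole of any order).

The point is an essential singularity.


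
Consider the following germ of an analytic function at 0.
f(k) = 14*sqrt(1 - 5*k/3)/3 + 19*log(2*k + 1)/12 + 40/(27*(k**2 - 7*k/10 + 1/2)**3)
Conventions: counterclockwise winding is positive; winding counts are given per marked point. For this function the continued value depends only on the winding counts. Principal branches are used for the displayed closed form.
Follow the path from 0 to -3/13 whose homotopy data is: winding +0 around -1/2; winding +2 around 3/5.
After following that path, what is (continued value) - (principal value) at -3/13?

The rational part is single-valued and drops out of the difference; each branch term changes only by its own monodromy.
(19/12)*log(1 - k/(-1/2)): winding 0 around -1/2, so this term returns to its principal value, contribution 0.
(14/3)*sqrt(1 - k/(3/5)): winding +2 is even, the square root returns to the same sheet, contribution 0.
Summing the contributions at k = -3/13 gives 0.

Continued minus principal equals 0.


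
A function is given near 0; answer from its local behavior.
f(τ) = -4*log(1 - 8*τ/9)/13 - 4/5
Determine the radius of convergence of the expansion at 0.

The radius of convergence is 9/8.

Branch term (-4/13)*log(1 - τ/(9/8)): its argument vanishes at τ = 9/8, a logarithmic branch point, modulus 9/8.
The radius of convergence is the smallest modulus among the singular points: 9/8.
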